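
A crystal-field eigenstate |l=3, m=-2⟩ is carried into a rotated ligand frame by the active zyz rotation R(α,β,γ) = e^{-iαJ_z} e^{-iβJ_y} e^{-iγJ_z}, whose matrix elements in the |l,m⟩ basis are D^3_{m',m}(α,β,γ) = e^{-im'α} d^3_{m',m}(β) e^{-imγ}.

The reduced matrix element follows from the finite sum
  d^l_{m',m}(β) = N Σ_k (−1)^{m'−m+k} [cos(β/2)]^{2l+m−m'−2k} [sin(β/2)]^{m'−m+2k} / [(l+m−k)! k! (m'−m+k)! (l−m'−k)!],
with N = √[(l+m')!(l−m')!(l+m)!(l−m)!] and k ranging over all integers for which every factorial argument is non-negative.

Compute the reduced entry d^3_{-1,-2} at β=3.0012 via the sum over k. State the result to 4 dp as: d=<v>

d^3_{-1,-2}(β=3.0012) via the finite sum:
Half-angle: c=0.070139, s=0.997537. N=√(2·24·1·120)=75.894664
k∈{0,1} keeps every argument non-negative
  k=0: (−1)^1·75.8947/(24)·0.0701^5·0.9975^1 = -0.000005
  k=1: (−1)^2·75.8947/(12)·0.0701^3·0.9975^3 = +0.002166
d^3_{-1,-2}(3.0012) = -0.000005 +0.002166 = +0.002161

d=0.0022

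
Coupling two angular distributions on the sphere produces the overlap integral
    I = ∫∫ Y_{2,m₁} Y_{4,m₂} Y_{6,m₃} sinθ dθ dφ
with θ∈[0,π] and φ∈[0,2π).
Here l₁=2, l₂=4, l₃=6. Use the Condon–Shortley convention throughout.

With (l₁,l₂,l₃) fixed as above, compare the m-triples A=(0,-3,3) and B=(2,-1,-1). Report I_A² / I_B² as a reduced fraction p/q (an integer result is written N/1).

108/35

Shared (l₁,l₂,l₃)=(2,4,6): N and (l;000)² cancel in I_A²/I_B².
A: Δ = 0!·4!·8!/13! = 1/6435; Racah Σ t=0..0: t=0:+1/20160 = 1/20160; ⇒ 3j(2 4 6; 0 -3 3)² = 12/715, sgn -1
B: Δ = 0!·4!·8!/13! = 1/6435; Racah Σ t=0..0: t=0:+1/17280 = 1/17280; ⇒ 3j(2 4 6; 2 -1 -1)² = 7/1287, sgn -1
I_A²/I_B² = (12/715)/(7/1287) = 108/35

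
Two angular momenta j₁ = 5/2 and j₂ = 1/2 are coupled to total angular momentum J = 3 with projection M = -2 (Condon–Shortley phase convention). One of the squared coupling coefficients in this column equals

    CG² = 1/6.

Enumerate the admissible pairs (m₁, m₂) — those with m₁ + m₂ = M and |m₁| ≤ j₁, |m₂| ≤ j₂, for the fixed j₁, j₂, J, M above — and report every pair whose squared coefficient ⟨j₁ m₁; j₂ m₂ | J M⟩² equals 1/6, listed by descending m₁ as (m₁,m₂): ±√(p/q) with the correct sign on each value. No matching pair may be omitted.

(-5/2,1/2): +√(1/6)

Admissible pairs with m₁+m₂ = M = -2: (-5/2,1/2), (-3/2,-1/2)
  (m₁,m₂)=(-3/2,-1/2): CG² = 5/6, CG = +√(5/6)
  (m₁,m₂)=(-5/2,1/2): CG² = 1/6, CG = +√(1/6)   ← matches the target
Pairs with CG² = 1/6: (-5/2,1/2): +√(1/6)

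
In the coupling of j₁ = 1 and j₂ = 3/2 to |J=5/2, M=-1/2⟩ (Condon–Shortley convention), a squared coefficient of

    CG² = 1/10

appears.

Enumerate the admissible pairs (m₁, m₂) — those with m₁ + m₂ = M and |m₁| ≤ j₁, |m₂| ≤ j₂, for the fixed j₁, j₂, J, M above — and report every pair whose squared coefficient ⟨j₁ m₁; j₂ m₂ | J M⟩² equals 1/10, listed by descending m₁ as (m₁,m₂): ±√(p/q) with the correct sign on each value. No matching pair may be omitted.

(1,-3/2): +√(1/10)

Admissible pairs with m₁+m₂ = M = -1/2: (-1,1/2), (0,-1/2), (1,-3/2)
  (m₁,m₂)=(1,-3/2): CG² = 1/10, CG = +√(1/10)   ← matches the target
  (m₁,m₂)=(0,-1/2): CG² = 3/5, CG = +√(3/5)
  (m₁,m₂)=(-1,1/2): CG² = 3/10, CG = +√(3/10)
Pairs with CG² = 1/10: (1,-3/2): +√(1/10)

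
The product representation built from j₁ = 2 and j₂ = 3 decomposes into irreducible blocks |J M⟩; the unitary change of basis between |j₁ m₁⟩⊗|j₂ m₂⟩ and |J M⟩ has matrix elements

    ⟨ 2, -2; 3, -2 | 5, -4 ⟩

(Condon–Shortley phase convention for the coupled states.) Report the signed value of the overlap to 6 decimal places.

j₁+j₂−J=0  J+j₁−j₂=4  J−j₁+j₂=6  j₁+j₂+J+1=11
(j₁±m₁, j₂±m₂, J±M) = (0,4,1,5,1,9)
P² = 4976640
sum k=0..0:
  [0] +1/2880 = 1/2880
S = 1/2880
C² = P²·S² = 3/5 ; C = +0.774597

+0.774597  (= +√(3/5))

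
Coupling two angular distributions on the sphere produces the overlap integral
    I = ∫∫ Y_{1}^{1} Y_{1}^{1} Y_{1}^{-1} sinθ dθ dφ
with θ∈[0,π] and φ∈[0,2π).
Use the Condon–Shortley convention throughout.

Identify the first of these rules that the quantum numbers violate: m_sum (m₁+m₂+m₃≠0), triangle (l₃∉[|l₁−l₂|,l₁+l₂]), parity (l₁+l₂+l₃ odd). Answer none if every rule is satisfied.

Σmᵢ = 1  ✗
l₃∈[|l₁−l₂|,l₁+l₂]=[0,2], have l₃=1
Σlᵢ = 3 ⇒ odd

m_sum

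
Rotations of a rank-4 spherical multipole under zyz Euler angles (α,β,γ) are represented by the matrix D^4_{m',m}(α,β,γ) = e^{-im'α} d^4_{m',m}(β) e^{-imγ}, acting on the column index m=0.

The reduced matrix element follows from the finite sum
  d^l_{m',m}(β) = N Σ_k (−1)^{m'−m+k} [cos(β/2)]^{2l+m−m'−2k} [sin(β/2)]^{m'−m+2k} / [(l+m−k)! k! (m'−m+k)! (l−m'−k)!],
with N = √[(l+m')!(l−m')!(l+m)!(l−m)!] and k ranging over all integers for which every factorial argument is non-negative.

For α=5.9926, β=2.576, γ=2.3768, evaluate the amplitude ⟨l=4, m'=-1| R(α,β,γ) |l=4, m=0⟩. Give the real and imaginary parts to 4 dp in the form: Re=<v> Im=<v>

First d^4_{-1,0}(β=2.5760), then the phase factors e^{-i(-1)α} and e^{-i(0)γ}:
c=cos(2.576000/2)=0.279042, s=sin(2.576000/2)=0.960279; N=√[6·120·24·24]=643.987578
k: max(0,(0)−(-1))=1 … min(4+(0),4−(-1))=4
  k=1: (−1)^0·643.9876/(144)·0.2790^7·0.9603^1 = +0.000566
  k=2: (−1)^1·643.9876/(24)·0.2790^5·0.9603^3 = -0.040198
  k=3: (−1)^2·643.9876/(24)·0.2790^3·0.9603^5 = +0.476060
  k=4: (−1)^3·643.9876/(144)·0.2790^1·0.9603^7 = -0.939650
d^4_{-1,0}(2.5760) = +0.000566 -0.040198 +0.476060 -0.939650 = -0.503223
Attach z-rotation phases: D = e^{-i(-1)(5.9926)}·(-0.503223)·e^{-i(0)(2.3768)} = -0.482126+0.144180i

Re=-0.4821 Im=0.1442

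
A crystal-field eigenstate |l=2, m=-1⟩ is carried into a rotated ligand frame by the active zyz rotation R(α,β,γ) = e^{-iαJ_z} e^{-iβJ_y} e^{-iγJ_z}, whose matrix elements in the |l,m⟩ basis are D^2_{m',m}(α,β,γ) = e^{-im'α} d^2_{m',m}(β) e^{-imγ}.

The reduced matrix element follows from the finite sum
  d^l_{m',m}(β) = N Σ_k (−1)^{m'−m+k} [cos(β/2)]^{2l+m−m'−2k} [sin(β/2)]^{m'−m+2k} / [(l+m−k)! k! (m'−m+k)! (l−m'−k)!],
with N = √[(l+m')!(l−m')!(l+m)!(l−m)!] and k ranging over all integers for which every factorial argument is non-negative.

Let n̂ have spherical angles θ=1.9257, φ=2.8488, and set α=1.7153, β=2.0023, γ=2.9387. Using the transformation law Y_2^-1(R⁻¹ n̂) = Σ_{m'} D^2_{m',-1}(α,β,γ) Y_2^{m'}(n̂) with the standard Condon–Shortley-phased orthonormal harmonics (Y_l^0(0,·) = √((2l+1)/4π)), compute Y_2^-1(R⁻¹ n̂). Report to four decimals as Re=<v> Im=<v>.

Re=0.0096 Im=0.3371

Need the full column D^2_{m',-1} for m'=−2..2 at α=1.7153, β=2.0023, γ=2.9387.
cos(β/2)=0.539334, sin(β/2)=0.842092
d^2_{-2,-1}: single k=1 term ⇒ +0.264219;  D = +0.263240+0.022725i
d^2_{-1,-1}: k∈[0..1] ⇒ +0.084612 -0.618808 = -0.534196;  D = +0.031173+0.533286i
d^2_{0,-1}: k∈[0..1] ⇒ -0.323600 +0.788882 = +0.465281;  D = -0.455737+0.093756i
d^2_{1,-1}: k∈[0..1] ⇒ +0.618808 -0.502849 = +0.115959;  D = +0.039478+0.109032i
d^2_{2,-1}: single k=0 term ⇒ -0.644119;  D = -0.567751+0.304218i
Y_2^{m'}(θ=1.9257,φ=2.8488) and Σ D·Y over m':
  (+0.2632+0.0227i)·(+0.2830+0.1877i)  (+0.0312+0.5333i)·(+0.2410+0.0727i)  (-0.4557+0.0938i)·(-0.2011+0.0000i)  (+0.0395+0.1090i)·(-0.2410+0.0727i)  (-0.5678+0.3042i)·(+0.2830-0.1877i)
Y_2^-1(R⁻¹ n̂) = +0.009644+0.337051i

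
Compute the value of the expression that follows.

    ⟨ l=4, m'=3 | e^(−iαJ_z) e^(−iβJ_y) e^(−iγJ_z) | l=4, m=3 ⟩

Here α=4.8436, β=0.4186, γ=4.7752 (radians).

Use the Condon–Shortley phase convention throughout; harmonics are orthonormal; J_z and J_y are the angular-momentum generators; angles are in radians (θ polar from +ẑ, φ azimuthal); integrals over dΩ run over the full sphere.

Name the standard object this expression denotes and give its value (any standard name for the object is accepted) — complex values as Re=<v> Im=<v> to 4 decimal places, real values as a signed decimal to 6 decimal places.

This is a Wigner D-matrix element — the rotation-matrix element ⟨l m'| R(α,β,γ) |l m⟩ in the angular-momentum basis.
First d^4_{3,3}(β=0.4186), then the phase factors e^{-i(3)α} and e^{-i(3)γ}:
Half-angle: c=0.978177, s=0.207775. N=√(5040·1·5040·1)=5040.000000
k: max(0,(3)−(3))=0 … min(4+(3),4−(3))=1
  k=0: (−1)^0·5040.0000/(5040)·0.9782^8·0.2078^0 = +0.838182
  k=1: (−1)^1·5040.0000/(720)·0.9782^6·0.2078^2 = -0.264721
d^4_{3,3}(0.4186) = +0.838182 -0.264721 = +0.573460
D = (-0.383546-0.923522i)·(+0.573460)·(-0.187320-0.982299i) = -0.479028+0.315260i

Wigner D-matrix element, Re=-0.4790 Im=0.3153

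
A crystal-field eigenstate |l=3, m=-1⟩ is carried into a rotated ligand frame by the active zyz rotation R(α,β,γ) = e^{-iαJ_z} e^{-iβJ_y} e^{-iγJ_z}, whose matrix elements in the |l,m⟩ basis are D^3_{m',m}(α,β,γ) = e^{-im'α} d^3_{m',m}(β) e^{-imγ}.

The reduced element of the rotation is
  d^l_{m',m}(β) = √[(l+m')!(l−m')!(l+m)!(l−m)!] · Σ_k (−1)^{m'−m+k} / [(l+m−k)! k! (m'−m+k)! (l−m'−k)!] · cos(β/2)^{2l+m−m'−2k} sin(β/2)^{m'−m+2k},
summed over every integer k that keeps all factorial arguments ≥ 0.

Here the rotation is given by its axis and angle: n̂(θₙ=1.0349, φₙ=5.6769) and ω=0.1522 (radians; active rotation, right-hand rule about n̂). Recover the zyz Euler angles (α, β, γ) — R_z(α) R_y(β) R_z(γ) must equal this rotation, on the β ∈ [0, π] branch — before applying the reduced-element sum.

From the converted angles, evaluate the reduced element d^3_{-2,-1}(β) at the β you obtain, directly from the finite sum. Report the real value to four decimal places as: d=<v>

d=0.2028

Axis–angle → zyz. n̂ = (sinθₙcosφₙ, sinθₙsinφₙ, cosθₙ) = (+0.706567, -0.489937, +0.510612), ω = 0.1522.
R = I cosω + sinω [n̂]ₓ + (1−cosω) n̂n̂ᵀ gives
  R = [+0.994211, -0.081417, -0.070110; +0.073414, +0.991215, -0.110017; +0.078451, +0.104233, +0.991454]
β = atan2(√(R₁₃²+R₂₃²), R₃₃) = 0.130830; α = atan2(R₂₃, R₁₃) mod 2π = 4.145017; γ = atan2(R₃₂, −R₃₁) mod 2π = 2.215995
d^3_{-2,-1}(β=0.1308) via the finite sum:
c=cos(0.130830/2)=0.997861, s=sin(0.130830/2)=0.065369; N=√[1·120·2·24]=75.894664
k: max(0,(-1)−(-2))=1 … min(3+(-1),3−(-2))=2
  k=1: (−1)^0·75.8947/(24)·0.9979^5·0.0654^1 = +0.204512
  k=2: (−1)^1·75.8947/(12)·0.9979^3·0.0654^3 = -0.001755
d^3_{-2,-1}(0.1308) = +0.204512 -0.001755 = +0.202757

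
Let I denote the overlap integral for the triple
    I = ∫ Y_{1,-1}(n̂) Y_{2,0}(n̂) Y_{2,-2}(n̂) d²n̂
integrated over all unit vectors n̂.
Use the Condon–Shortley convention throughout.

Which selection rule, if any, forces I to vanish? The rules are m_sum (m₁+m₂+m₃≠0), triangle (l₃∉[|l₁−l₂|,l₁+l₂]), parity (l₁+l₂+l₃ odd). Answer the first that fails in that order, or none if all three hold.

m_sum

m₁+m₂+m₃ = -1 + 0 − 2 = -3  ✗
triangle: |1−2|=1 ≤ l₃=2 ≤ 1+2=3
parity: l₁+l₂+l₃ = 5 is odd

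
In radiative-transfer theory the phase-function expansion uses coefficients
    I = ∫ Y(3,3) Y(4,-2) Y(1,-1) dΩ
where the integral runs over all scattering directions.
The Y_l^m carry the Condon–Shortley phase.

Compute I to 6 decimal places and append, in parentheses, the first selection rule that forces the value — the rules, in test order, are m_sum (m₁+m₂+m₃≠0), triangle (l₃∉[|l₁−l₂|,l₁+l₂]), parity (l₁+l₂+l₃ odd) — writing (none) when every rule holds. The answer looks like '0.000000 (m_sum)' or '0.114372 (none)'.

0.061558 (none)

Checks pass: Σm=0; 8 even; l₃=1∈[1,7].
(2·3+1)(2·4+1)(2·1+1) = 189
Δ: 6! 0! 2! / 9! → 1/252
sum: t=3:−1/36 = -1/36
3j²(3 4 1; 0 0 0) = Δ·Π!·Σ² = 4/63  (sign +1)
sum: t=0:+1/1440 = 1/1440
3j²(3 4 1; 3 -2 -1) = Δ·Π!·Σ² = 1/252  (sign +1)
combine: 4πI² = 189·4/63·1/252 = 1/21
take √, sign +1: I = 0.06155813
No selection rule forces the value: the integral is nonzero (none).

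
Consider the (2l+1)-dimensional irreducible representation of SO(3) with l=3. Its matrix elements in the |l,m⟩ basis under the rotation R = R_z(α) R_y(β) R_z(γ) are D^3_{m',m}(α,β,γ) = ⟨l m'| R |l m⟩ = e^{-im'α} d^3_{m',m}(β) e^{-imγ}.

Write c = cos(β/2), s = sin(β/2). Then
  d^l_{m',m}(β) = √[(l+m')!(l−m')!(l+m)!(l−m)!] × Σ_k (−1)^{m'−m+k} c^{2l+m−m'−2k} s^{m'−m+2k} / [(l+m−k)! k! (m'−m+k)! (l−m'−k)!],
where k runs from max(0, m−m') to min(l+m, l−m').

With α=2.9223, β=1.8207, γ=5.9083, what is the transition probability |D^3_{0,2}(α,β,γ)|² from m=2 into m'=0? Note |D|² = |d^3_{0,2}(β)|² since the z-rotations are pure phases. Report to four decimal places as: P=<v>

P=0.1011

Split into d^3_{0,2}(β=1.8207) × two z-phases.
Half-angle: c=0.613469, s=0.789719. N=√(6·6·120·1)=65.726707
The bounds max(0,m−m')=2 and min(l+m,l−m')=3 give 2 terms
  k=2: (−1)^0·65.7267/(12)·0.6135^4·0.7897^2 = +0.483812
  k=3: (−1)^1·65.7267/(12)·0.6135^2·0.7897^4 = -0.801744
d^3_{0,2}(1.8207) = +0.483812 -0.801744 = -0.317932
|D^3_{0,2}|² = |d^3_{0,2}(β)|² = (-0.317932)² = 0.101081 (the z-rotation phases have unit modulus)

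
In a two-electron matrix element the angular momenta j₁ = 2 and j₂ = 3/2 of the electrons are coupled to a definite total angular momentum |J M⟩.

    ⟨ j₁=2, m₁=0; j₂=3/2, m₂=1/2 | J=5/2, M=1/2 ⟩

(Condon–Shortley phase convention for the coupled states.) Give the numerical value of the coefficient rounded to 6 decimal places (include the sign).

j₁+j₂−J=1  J+j₁−j₂=3  J−j₁+j₂=2  j₁+j₂+J+1=7
(j₁±m₁, j₂±m₂, J±M) = (2,2,2,1,3,2)
P² = 48/35
sum k=0..1:
  [0] +1/4 = 1/4
  [1] −1/2 = -1/2
S = -1/4
C² = P²·S² = 3/35 ; C = -0.292770

−√(3/35) = -0.292770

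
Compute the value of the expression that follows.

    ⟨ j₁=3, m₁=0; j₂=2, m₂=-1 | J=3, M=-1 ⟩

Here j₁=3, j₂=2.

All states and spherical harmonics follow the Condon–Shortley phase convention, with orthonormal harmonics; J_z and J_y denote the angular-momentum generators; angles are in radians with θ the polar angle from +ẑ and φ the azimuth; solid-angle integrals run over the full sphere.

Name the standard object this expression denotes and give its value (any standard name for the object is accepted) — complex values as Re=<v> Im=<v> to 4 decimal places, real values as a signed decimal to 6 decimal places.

Clebsch–Gordan coefficient, −√(1/30) ≈ -0.182574

This is a Clebsch–Gordan (vector-coupling) coefficient.
j₁+j₂−J=2  J+j₁−j₂=4  J−j₁+j₂=2  j₁+j₂+J+1=9
(j₁±m₁, j₂±m₂, J±M) = (3,3,1,3,2,4)
P² = 96/5
sum k=0..1:
  [0] +1/12 = 1/12
  [1] −1/8 = -1/8
S = -1/24
C² = P²·S² = 1/30 ; C = -0.182574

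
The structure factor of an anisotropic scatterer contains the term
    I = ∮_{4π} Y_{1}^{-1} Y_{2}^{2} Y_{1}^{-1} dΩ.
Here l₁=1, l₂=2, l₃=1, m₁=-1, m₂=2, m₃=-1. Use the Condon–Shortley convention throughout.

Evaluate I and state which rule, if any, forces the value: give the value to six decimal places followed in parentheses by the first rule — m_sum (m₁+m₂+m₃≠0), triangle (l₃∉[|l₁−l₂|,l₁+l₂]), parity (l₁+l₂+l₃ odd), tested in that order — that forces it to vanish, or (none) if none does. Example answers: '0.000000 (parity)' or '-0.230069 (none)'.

m-sum 0 ✓  L=4 even ✓  1≤1≤3 ✓
Π(2lᵢ+1) = 3×5×3 = 45
triangle coeff Δ(1,2,1) = 1/30
Σ_t [1,1]: t=1:−1/1 = -1/1
(3j)²=2/15 [(1 2 1; 0 0 0)], sign=+1
Σ_t [2,2]: t=2:+1/4 = 1/4
(3j)²=1/5 [(1 2 1; -1 2 -1)], sign=+1
⇒ 4πI² = 6/5
I = (+1)√(6/5/(4π)) = 0.30901936
No selection rule forces the value: the integral is nonzero (none).

0.309019 (none)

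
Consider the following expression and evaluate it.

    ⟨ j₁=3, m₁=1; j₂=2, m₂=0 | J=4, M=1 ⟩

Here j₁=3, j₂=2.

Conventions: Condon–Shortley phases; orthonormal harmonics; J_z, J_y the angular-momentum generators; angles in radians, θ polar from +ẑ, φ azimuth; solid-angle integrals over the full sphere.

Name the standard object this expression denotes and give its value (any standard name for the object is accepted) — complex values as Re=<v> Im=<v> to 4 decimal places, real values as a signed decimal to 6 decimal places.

This is a Clebsch–Gordan (vector-coupling) coefficient.
√[9·1!5!3!/10! · 4!2!2!2!5!3!] = √(1728/7)
  +(−1)^0/∏(0,1,2,2,3,1)! = 1/24  (running 1/24)
  +(−1)^1/∏(1,0,1,1,4,2)! = -1/48  (running 1/48)
⟨..|..⟩ = √(1728/7)·(1/48) = +0.327327

Clebsch–Gordan coefficient, +√(3/28) ≈ +0.327327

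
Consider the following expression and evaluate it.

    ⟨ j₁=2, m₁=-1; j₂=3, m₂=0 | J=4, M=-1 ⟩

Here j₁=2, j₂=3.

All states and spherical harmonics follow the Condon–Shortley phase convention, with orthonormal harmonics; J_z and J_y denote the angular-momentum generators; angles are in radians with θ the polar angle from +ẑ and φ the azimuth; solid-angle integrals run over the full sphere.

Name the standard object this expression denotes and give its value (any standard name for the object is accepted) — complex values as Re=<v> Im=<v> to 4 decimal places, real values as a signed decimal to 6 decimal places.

Clebsch–Gordan coefficient, −√(3/14) ≈ -0.462910

This is a Clebsch–Gordan (vector-coupling) coefficient.
√[9·1!3!5!/10! · 1!3!3!3!3!5!] = √(1944/7)
  +(−1)^0/∏(0,1,3,3,0,2)! = 1/72  (running 1/72)
  +(−1)^1/∏(1,0,2,2,1,3)! = -1/24  (running -1/36)
⟨..|..⟩ = √(1944/7)·(-1/36) = -0.462910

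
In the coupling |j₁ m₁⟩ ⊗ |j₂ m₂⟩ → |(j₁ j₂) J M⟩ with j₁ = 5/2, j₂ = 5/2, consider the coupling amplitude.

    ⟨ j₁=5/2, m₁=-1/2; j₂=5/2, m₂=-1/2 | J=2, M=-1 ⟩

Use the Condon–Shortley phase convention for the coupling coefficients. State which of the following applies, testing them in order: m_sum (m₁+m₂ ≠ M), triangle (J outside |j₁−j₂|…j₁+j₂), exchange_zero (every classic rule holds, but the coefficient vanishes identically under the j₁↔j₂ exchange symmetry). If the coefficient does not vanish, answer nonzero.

m-sum: m₁+m₂ = -1/2+(-1/2) = -1, M = -1  ✓
triangle: |j₁−j₂| = 0 ≤ J = 2 ≤ j₁+j₂ = 5  ✓
exchange: j₁=j₂ and m₁=m₂, and (−1)^(j₁+j₂−J) = (−1)^3 = −1 forces ⟨j₁m₁;j₂m₂|JM⟩ = −⟨j₂m₂;j₁m₁|JM⟩ = −⟨j₁m₁;j₂m₂|JM⟩ ⇒ the coefficient vanishes identically
Racah sum check: Σ_k collapses to 0 ⇒ CG = 0

exchange_zero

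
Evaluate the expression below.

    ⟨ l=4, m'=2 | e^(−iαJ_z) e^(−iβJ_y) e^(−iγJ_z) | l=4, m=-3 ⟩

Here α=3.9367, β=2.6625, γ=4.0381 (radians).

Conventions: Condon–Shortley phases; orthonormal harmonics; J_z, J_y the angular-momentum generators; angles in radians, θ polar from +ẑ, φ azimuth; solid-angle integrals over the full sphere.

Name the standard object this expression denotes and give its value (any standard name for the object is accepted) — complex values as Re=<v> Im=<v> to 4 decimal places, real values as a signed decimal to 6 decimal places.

This is a Wigner D-matrix element — the rotation-matrix element ⟨l m'| R(α,β,γ) |l m⟩ in the angular-momentum basis.
First d^4_{2,-3}(β=2.6625), then the phase factors e^{-i(2)α} and e^{-i(-3)γ}:
With c≡cos(β/2)=0.237262 and s≡sin(β/2)=0.971446, N=[720·2·1·5040]^{1/2}=2693.993318
The bounds max(0,m−m')=0 and min(l+m,l−m')=1 give 2 terms
  k=0: (−1)^5·2693.9933/(240)·0.2373^3·0.9714^5 = -0.129707
  k=1: (−1)^6·2693.9933/(720)·0.2373^1·0.9714^7 = +0.724806
d^4_{2,-3}(2.6625) = -0.129707 +0.724806 = +0.595099
Phases: e^{-i·(2)·3.9367}=-0.019417-0.999811i, e^{-i·(-3)·4.0381}=+0.899545-0.436829i ⇒ D=-0.270302-0.530170i

Wigner D-matrix element, Re=-0.2703 Im=-0.5302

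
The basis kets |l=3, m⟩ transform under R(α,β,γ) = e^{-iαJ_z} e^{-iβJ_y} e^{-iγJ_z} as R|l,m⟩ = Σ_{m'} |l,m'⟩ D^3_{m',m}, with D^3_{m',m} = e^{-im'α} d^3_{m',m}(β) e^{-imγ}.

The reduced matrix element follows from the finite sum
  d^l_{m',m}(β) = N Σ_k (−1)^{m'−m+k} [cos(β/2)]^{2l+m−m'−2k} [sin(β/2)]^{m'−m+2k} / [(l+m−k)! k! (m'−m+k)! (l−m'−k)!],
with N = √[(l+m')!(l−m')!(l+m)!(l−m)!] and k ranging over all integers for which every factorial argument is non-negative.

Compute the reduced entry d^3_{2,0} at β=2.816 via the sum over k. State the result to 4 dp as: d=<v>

d=-0.1327

d^3_{2,0}(β=2.8160) via the finite sum:
c=cos(2.816000/2)=0.162078, s=sin(2.816000/2)=0.986778; N=√[120·1·6·6]=65.726707
The bounds max(0,m−m')=0 and min(l+m,l−m')=1 give 2 terms
  k=0: (−1)^2·65.7267/(12)·0.1621^4·0.9868^2 = +0.003680
  k=1: (−1)^3·65.7267/(12)·0.1621^2·0.9868^4 = -0.136423
d^3_{2,0}(2.8160) = +0.003680 -0.136423 = -0.132743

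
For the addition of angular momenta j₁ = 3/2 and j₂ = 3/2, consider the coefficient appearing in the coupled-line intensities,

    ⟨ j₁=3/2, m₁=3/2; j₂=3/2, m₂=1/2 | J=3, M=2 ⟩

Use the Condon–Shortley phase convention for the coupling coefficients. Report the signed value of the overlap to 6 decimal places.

j₁+j₂−J=0  J+j₁−j₂=3  J−j₁+j₂=3  j₁+j₂+J+1=7
(j₁±m₁, j₂±m₂, J±M) = (3,0,2,1,5,1)
P² = 72
sum k=0..0:
  [0] +1/12 = 1/12
S = 1/12
C² = P²·S² = 1/2 ; C = +0.707107

+0.707107  (= +√(1/2))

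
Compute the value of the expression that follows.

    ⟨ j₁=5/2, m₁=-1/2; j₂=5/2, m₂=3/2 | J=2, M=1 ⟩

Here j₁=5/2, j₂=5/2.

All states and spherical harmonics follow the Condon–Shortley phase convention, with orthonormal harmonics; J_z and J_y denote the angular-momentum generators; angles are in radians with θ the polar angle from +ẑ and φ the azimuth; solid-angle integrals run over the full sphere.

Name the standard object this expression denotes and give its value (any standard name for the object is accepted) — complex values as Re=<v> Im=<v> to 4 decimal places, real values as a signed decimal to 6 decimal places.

Clebsch–Gordan coefficient, +√(1/7) ≈ +0.377964

This is a Clebsch–Gordan (vector-coupling) coefficient.
j₁+j₂−J=3  J+j₁−j₂=2  J−j₁+j₂=2  j₁+j₂+J+1=8
(j₁±m₁, j₂±m₂, J±M) = (2,3,4,1,3,1)
P² = 36/7
sum k=2..3:
  [2] +1/4 = 1/4
  [3] −1/12 = -1/12
S = 1/6
C² = P²·S² = 1/7 ; C = +0.377964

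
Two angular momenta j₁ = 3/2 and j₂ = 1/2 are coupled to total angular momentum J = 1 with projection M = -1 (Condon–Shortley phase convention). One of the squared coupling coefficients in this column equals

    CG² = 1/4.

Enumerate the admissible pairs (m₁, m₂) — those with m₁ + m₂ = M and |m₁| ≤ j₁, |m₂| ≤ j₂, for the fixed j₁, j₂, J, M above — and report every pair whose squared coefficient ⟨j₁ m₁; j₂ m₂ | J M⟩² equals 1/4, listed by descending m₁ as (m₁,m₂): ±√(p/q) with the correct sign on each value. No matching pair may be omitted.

(-1/2,-1/2): +√(1/4)

Admissible pairs with m₁+m₂ = M = -1: (-3/2,1/2), (-1/2,-1/2)
  (m₁,m₂)=(-1/2,-1/2): CG² = 1/4, CG = +√(1/4)   ← matches the target
  (m₁,m₂)=(-3/2,1/2): CG² = 3/4, CG = −√(3/4)
Pairs with CG² = 1/4: (-1/2,-1/2): +√(1/4)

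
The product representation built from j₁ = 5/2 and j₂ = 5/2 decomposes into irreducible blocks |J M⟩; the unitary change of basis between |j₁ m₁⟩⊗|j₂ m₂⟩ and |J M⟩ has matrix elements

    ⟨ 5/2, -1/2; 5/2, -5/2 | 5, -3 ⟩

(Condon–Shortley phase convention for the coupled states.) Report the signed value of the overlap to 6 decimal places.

+0.471405  (= +√(2/9))

triangle: 0!*5!*5!/11! = 14400/39916800
(j±m)!: 2!*3!*0!*5!*2!*8! = 116121600
prefactor² = (2J+1)*Δ*N² = 460800
  k=0: +1/(0!*0!*3!*0!*2!*5!) = 1/1440
Σ = 1/1440  ⇒  CG² = 460800*(1/1440)² = 2/9
CG = +√(2/9) = +0.471405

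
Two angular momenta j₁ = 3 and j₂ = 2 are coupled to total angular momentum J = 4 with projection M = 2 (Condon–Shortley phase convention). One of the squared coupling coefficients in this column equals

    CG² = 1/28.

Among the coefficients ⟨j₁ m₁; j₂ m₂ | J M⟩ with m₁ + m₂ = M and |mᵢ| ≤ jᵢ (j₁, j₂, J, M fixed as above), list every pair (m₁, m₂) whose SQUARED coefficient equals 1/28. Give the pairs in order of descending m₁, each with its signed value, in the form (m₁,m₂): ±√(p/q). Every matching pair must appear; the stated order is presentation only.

(1,1): −√(1/28)

Admissible pairs with m₁+m₂ = M = 2: (0,2), (1,1), (2,0), (3,-1)
  (m₁,m₂)=(3,-1): CG² = 27/140, CG = +√(27/140)
  (m₁,m₂)=(2,0): CG² = 12/35, CG = +√(12/35)
  (m₁,m₂)=(1,1): CG² = 1/28, CG = −√(1/28)   ← matches the target
  (m₁,m₂)=(0,2): CG² = 3/7, CG = −√(3/7)
Pairs with CG² = 1/28: (1,1): −√(1/28)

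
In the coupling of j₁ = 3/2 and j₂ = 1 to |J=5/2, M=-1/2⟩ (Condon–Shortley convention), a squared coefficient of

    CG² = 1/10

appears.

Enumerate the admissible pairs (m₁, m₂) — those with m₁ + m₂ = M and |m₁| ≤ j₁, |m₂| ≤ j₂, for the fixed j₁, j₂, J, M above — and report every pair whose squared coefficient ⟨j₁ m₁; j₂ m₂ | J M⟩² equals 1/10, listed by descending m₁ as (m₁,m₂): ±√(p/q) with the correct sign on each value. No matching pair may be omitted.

Admissible pairs with m₁+m₂ = M = -1/2: (-3/2,1), (-1/2,0), (1/2,-1)
  (m₁,m₂)=(1/2,-1): CG² = 3/10, CG = +√(3/10)
  (m₁,m₂)=(-1/2,0): CG² = 3/5, CG = +√(3/5)
  (m₁,m₂)=(-3/2,1): CG² = 1/10, CG = +√(1/10)   ← matches the target
Pairs with CG² = 1/10: (-3/2,1): +√(1/10)

(-3/2,1): +√(1/10)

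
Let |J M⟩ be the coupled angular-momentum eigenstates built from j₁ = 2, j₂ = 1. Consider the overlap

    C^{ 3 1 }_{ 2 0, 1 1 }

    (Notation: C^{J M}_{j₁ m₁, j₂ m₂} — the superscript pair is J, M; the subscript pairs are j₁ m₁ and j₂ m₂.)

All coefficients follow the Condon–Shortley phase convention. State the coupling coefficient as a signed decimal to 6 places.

+√(2/5) = +0.632456

√[7·0!4!2!/7! · 2!2!2!0!4!2!] = √(128/5)
  +(−1)^0/∏(0,0,2,2,2,0)! = 1/8  (running 1/8)
⟨..|..⟩ = √(128/5)·(1/8) = +0.632456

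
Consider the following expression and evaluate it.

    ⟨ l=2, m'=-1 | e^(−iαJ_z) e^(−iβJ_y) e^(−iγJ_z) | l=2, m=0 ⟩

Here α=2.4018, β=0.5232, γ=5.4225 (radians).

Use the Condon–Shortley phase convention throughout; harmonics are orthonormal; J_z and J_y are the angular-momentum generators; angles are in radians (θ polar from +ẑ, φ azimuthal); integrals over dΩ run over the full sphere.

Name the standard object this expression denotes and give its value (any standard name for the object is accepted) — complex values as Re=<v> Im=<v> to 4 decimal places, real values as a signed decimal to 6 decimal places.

Wigner D-matrix element, Re=-0.3915 Im=0.3573

This is a Wigner D-matrix element — the rotation-matrix element ⟨l m'| R(α,β,γ) |l m⟩ in the angular-momentum basis.
Split into d^2_{-1,0}(β=0.5232) × two z-phases.
Half-angle: c=0.965977, s=0.258626. N=√(1·6·2·2)=4.898979
k∈{1,2} keeps every argument non-negative
  k=1: (−1)^0·4.8990/(2)·0.9660^3·0.2586^1 = +0.571018
  k=2: (−1)^1·4.8990/(2)·0.9660^1·0.2586^3 = -0.040932
d^2_{-1,0}(0.5232) = +0.571018 -0.040932 = +0.530086
Phases: e^{-i·(-1)·2.4018}=-0.738608+0.674135i, e^{-i·(0)·5.4225}=+1.000000+0.000000i ⇒ D=-0.391526+0.357349i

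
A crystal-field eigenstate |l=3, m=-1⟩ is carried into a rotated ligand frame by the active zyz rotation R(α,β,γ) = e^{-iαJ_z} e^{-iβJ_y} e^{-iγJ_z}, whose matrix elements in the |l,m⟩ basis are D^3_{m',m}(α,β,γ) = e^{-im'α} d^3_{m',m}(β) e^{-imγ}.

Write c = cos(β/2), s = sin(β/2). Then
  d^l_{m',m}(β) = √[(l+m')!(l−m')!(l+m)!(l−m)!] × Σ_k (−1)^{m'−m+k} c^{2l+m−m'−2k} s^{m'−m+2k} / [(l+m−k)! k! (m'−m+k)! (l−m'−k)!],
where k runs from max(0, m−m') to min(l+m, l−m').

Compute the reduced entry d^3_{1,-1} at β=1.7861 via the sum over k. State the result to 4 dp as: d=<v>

d^3_{1,-1}(β=1.7861) via the finite sum:
c=cos(1.786100/2)=0.627039, s=sin(1.786100/2)=0.778988; N=√[24·2·2·24]=48.000000
k: max(0,(-1)−(1))=0 … min(3+(-1),3−(1))=2
  k=0: (−1)^2·48.0000/(8)·0.6270^4·0.7790^2 = +0.562848
  k=1: (−1)^3·48.0000/(6)·0.6270^2·0.7790^4 = -1.158249
  k=2: (−1)^4·48.0000/(48)·0.6270^0·0.7790^6 = +0.223452
d^3_{1,-1}(1.7861) = +0.562848 -1.158249 +0.223452 = -0.371949

d=-0.3719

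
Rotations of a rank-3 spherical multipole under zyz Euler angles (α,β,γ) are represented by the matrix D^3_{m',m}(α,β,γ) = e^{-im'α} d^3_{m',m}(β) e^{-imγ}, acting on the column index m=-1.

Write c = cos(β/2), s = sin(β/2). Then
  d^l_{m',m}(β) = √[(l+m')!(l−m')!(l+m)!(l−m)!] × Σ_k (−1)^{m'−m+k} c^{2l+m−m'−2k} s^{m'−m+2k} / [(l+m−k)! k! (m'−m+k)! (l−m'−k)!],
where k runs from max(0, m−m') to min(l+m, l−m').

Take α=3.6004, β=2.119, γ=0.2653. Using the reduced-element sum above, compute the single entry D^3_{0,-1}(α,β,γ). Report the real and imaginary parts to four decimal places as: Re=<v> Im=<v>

First d^3_{0,-1}(β=2.1190), then the phase factors e^{-i(0)α} and e^{-i(-1)γ}:
With c≡cos(β/2)=0.489308 and s≡sin(β/2)=0.872111, N=[6·6·2·24]^{1/2}=41.569219
k∈{0,1,2} keeps every argument non-negative
  k=0: (−1)^1·41.5692/(12)·0.4893^5·0.8721^1 = -0.084737
  k=1: (−1)^2·41.5692/(4)·0.4893^3·0.8721^3 = +0.807560
  k=2: (−1)^3·41.5692/(12)·0.4893^1·0.8721^5 = -0.855129
d^3_{0,-1}(2.1190) = -0.084737 +0.807560 -0.855129 = -0.132307
Attach z-rotation phases: D = e^{-i(0)(3.6004)}·(-0.132307)·e^{-i(-1)(0.2653)} = -0.127678-0.034691i

Re=-0.1277 Im=-0.0347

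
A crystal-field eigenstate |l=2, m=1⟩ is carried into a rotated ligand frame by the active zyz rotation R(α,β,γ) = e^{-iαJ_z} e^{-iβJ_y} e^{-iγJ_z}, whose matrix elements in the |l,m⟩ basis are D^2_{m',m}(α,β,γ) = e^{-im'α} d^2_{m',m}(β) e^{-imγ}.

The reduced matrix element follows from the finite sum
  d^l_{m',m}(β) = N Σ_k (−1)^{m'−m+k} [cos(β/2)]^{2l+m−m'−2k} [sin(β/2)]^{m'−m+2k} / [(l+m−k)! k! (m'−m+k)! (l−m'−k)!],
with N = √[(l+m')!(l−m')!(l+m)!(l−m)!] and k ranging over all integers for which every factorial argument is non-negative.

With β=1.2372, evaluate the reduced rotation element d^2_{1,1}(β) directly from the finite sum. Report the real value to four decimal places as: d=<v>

d=-0.2291

d^2_{1,1}(β=1.2372) via the finite sum:
Half-angle: c=0.814691, s=0.579895. N=√(6·1·6·1)=6.000000
Admissible k: 0..1 (factorial args all ≥0)
  k=0: (−1)^0·6.0000/(6)·0.8147^4·0.5799^0 = +0.440526
  k=1: (−1)^1·6.0000/(2)·0.8147^2·0.5799^2 = -0.669586
d^2_{1,1}(1.2372) = +0.440526 -0.669586 = -0.229059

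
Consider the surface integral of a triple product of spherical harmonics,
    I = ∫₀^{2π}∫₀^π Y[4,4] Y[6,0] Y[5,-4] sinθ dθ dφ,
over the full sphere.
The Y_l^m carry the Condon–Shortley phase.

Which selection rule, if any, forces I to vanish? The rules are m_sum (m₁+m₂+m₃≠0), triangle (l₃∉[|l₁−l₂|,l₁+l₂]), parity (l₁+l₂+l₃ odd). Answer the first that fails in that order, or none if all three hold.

azimuthal sum: 4 + 0 − 4 = 0  ✓
2 ≤ 5 ≤ 10 (triangle on l)  ✓
L = 4 + 6 + 5 = 15 (odd)  ✗

parity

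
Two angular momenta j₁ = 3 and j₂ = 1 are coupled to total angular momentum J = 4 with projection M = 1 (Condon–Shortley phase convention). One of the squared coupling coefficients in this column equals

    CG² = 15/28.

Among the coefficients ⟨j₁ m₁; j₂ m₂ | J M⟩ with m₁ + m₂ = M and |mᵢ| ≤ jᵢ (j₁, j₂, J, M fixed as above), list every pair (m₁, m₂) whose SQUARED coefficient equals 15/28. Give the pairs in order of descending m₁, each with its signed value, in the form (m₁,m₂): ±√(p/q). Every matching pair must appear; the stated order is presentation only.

Admissible pairs with m₁+m₂ = M = 1: (0,1), (1,0), (2,-1)
  (m₁,m₂)=(2,-1): CG² = 3/28, CG = +√(3/28)
  (m₁,m₂)=(1,0): CG² = 15/28, CG = +√(15/28)   ← matches the target
  (m₁,m₂)=(0,1): CG² = 5/14, CG = +√(5/14)
Pairs with CG² = 15/28: (1,0): +√(15/28)

(1,0): +√(15/28)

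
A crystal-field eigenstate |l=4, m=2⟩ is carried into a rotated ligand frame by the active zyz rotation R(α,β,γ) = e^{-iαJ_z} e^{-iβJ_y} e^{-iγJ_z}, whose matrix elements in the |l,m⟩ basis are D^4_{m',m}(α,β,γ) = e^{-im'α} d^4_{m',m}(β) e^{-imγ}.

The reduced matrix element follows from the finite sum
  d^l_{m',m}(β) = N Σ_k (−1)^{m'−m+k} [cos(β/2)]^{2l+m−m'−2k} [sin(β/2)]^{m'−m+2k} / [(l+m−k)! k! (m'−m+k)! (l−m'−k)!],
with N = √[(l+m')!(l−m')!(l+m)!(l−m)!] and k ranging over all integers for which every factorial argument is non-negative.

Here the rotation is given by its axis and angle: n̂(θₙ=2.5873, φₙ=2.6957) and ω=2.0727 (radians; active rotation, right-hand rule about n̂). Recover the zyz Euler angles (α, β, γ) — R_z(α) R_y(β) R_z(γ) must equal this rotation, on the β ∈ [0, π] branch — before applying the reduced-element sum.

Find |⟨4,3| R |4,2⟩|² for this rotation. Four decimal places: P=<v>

Axis–angle → zyz. n̂ = (sinθₙcosφₙ, sinθₙsinφₙ, cosθₙ) = (-0.474879, +0.226992, -0.850273), ω = 2.0727.
R = I cosω + sinω [n̂]ₓ + (1−cosω) n̂n̂ᵀ gives
  R = [-0.147093, +0.585754, +0.797029; -0.905060, -0.404781, +0.130453; +0.399036, -0.702171, +0.589683]
β = atan2(√(R₁₃²+R₂₃²), R₃₃) = 0.940130; α = atan2(R₂₃, R₁₃) mod 2π = 0.162235; γ = atan2(R₃₂, −R₃₁) mod 2π = 4.195613
D^4_{3,2}(0.1622,0.9401,4.1956) = e^{-i·3·0.1622}·d^4_{3,2}(0.9401)·e^{-i·2·4.1956}. Compute d first:
c=cos(0.940130/2)=0.891539, s=sin(0.940130/2)=0.452944; N=√[5040·1·720·2]=2693.993318
Admissible k: 0..1 (factorial args all ≥0)
  k=0: (−1)^1·2693.9933/(720)·0.8915^7·0.4529^1 = -0.758736
  k=1: (−1)^2·2693.9933/(240)·0.8915^5·0.4529^3 = +0.587517
d^4_{3,2}(0.9401) = -0.758736 +0.587517 = -0.171219
|D^4_{3,2}|² = |d^4_{3,2}(β)|² = (-0.171219)² = 0.029316 (the z-rotation phases have unit modulus)

P=0.0293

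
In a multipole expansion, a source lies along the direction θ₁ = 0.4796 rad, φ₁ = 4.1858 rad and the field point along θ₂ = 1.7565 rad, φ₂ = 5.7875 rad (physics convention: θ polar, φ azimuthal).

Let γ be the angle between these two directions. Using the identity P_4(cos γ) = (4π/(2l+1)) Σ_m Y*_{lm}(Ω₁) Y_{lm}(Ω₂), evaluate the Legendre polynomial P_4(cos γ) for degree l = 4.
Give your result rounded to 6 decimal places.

0.260800

Summing Y*_{l m}(θ₁,φ₁)·Y_{l m}(θ₂,φ₂) over m ∈ [−4, 4]; prefactor 4π/(2·4+1) = 1.396263:
  m=-4: Y*=-0.01024 - 0.01725j  Y=-0.16531 + 0.37833j  product 0.00822 - 0.00102j
  m=-3: Y*=0.10909 - 0.00098j  Y=-0.01835 - 0.21862j  product -0.00222 - 0.02383j
  m=-2: Y*=-0.15893 + 0.27912j  Y=-0.13470 - 0.20586j  product 0.07887 - 0.00488j
  m=-1: Y*=-0.24427 - 0.42018j  Y=0.20853 + 0.11275j  product -0.00356 - 0.11516j
  m=+0: Y*=0.11320 + 0.00000j  Y=0.21347 + 0.00000j  product 0.02417 + 0.00000j
  m=+1: Y*=0.24427 - 0.42018j  Y=-0.20853 + 0.11275j  product -0.00356 + 0.11516j
  m=+2: Y*=-0.15893 - 0.27912j  Y=-0.13470 + 0.20586j  product 0.07887 + 0.00488j
  m=+3: Y*=-0.10909 - 0.00098j  Y=0.01835 - 0.21862j  product -0.00222 + 0.02383j
  m=+4: Y*=-0.01024 + 0.01725j  Y=-0.16531 - 0.37833j  product 0.00822 + 0.00102j
Σ over m = 0.18678 - 0.00000j; ×(4π/9) → 0.26080 - 0.00000j. Real part: 0.260800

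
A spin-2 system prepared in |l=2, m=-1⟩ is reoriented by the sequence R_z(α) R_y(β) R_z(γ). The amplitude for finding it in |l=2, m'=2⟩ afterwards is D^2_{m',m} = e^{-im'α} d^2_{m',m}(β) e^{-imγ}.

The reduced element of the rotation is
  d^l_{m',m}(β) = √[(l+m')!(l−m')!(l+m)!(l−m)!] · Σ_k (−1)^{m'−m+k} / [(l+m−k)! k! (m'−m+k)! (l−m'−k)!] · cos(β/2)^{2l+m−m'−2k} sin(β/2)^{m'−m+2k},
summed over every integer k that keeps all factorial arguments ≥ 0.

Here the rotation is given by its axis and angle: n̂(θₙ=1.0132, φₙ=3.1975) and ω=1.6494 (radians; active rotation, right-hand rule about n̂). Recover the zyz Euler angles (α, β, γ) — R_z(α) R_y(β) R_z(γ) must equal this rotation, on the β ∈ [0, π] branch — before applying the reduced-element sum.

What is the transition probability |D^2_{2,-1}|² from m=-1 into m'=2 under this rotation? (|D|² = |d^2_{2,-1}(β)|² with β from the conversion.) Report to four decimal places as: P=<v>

P=0.1432

Axis–angle → zyz. n̂ = (sinθₙcosφₙ, sinθₙsinφₙ, cosθₙ) = (-0.847204, -0.047414, +0.529148), ω = 1.6494.
R = I cosω + sinω [n̂]ₓ + (1−cosω) n̂n̂ᵀ gives
  R = [+0.695591, -0.484190, -0.530766; +0.570838, -0.076098, +0.817529; -0.436230, -0.871647, +0.223461]
β = atan2(√(R₁₃²+R₂₃²), R₃₃) = 1.345432; α = atan2(R₂₃, R₁₃) mod 2π = 2.146631; γ = atan2(R₃₂, −R₃₁) mod 2π = 5.176409
D^2_{2,-1}(2.1466,1.3454,5.1764) = e^{-i·2·2.1466}·d^2_{2,-1}(1.3454)·e^{-i·-1·5.1764}. Compute d first:
With c≡cos(β/2)=0.782132 and s≡sin(β/2)=0.623113, N=[24·1·1·6]^{1/2}=12.000000
Admissible k: 0..0 (factorial args all ≥0)
  k=0: (−1)^3·12.0000/(6)·0.7821^1·0.6231^3 = -0.378451
d^2_{2,-1}(1.3454) = -0.378451
|D^2_{2,-1}|² = |d^2_{2,-1}(β)|² = (-0.378451)² = 0.143225 (the z-rotation phases have unit modulus)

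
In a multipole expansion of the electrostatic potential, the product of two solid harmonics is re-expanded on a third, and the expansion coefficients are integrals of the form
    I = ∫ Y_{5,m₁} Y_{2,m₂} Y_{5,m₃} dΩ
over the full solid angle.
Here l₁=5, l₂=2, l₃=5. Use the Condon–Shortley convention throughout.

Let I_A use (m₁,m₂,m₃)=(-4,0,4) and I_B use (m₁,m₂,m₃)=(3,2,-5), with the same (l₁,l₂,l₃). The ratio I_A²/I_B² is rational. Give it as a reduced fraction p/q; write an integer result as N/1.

6/5

l's match ⇒ only the (l;m) 3-j factors differ between A and B.
A: triangle coeff Δ(5,2,5) = 1/38610; Σ_t [1,2]: t=1:−1/40320 t=2:+1/20160 = 1/40320; (3j)²=6/715 [(5 2 5; -4 0 4)], sign=-1
B: triangle coeff Δ(5,2,5) = 1/38610; Σ_t [2,2]: t=2:+1/161280 = 1/161280; (3j)²=1/143 [(5 2 5; 3 2 -5)], sign=+1
I_A²/I_B² = (6/715)/(1/143) = 6/5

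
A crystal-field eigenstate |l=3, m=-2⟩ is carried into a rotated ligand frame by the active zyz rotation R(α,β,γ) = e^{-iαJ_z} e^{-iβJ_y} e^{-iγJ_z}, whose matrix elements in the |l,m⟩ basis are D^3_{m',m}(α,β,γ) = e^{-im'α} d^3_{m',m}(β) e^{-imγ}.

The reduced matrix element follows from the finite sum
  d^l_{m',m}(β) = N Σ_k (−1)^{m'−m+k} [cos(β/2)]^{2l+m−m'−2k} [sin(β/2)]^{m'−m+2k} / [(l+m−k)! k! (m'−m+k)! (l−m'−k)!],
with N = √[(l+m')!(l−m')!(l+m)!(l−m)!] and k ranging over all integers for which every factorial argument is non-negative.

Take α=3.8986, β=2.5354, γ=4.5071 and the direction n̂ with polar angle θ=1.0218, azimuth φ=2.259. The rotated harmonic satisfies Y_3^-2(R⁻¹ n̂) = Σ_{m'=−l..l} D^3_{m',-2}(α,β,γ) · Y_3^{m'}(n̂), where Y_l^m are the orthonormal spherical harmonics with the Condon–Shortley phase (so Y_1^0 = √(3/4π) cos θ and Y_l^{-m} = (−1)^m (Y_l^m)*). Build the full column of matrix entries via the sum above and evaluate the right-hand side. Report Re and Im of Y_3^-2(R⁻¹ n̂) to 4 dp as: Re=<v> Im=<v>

Need the full column D^3_{m',-2} for m'=−3..3 at α=3.8986, β=2.5354, γ=4.5071.
cos(β/2)=0.298477, sin(β/2)=0.954417
d^3_{-3,-2}: single k=1 term ⇒ +0.005538;  D = -0.001582+0.005307i
d^3_{-2,-2}: k∈[0..1] ⇒ +0.000707 -0.036148 = -0.035441;  D = +0.015967+0.031641i
d^3_{-1,-2}: k∈[0..1] ⇒ -0.007150 +0.146210 = +0.139060;  D = +0.130799+0.047217i
d^3_{0,-2}: k∈[0..1] ⇒ +0.039599 -0.404887 = -0.365289;  D = +0.334930-0.145801i
d^3_{1,-2}: k∈[0..1] ⇒ -0.146210 +0.747483 = +0.601273;  D = +0.235924-0.553054i
d^3_{2,-2}: k∈[0..1] ⇒ +0.369610 -0.755838 = -0.386228;  D = -0.133813-0.362307i
d^3_{3,-2}: single k=0 term ⇒ -0.578998;  D = +0.518814+0.257041i
Y_3^{m'}(θ=1.0218,φ=2.259) and Σ D·Y over m':
  (-0.0016+0.0053i)·(+0.2281-0.1228i)  (+0.0160+0.0316i)·(-0.0750+0.3808i)  (+0.1308+0.0472i)·(-0.0633-0.0770i)  (+0.3349-0.1458i)·(-0.3191+0.0000i)  (+0.2359-0.5531i)·(+0.0633-0.0770i)  (-0.1338-0.3623i)·(-0.0750-0.3808i)  (+0.5188+0.2570i)·(-0.2281-0.1228i)
Y_3^-2(R⁻¹ n̂) = -0.366793-0.058797i

Re=-0.3668 Im=-0.0588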